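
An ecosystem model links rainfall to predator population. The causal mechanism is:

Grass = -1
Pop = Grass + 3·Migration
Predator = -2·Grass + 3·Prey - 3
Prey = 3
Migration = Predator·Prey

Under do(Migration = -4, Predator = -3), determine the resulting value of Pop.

-13

The joint intervention fixes Migration = -4, Predator = -3, removing each variable's own equation.
Pop = Grass + 3·Migration  [with Grass=-1, Migration=-4]  = -13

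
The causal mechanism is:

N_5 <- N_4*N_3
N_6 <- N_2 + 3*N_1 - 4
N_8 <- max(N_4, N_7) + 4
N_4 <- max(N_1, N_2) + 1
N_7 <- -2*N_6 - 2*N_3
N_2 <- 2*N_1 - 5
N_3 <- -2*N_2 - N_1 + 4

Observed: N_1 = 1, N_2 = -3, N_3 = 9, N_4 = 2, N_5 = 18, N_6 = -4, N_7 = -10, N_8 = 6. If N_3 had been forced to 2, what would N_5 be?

do(N_3=2) replaces the equation N_3 <- -2*N_2 - N_1 + 4 with the constant N_3 = 2.
N_2 = 2*N_1 - 5  [with N_1=1]  = -3
N_4 = max(N_1, N_2) + 1  [with N_1=1, N_2=-3]  = 2
N_5 = N_4*N_3  [with N_4=2, N_3=2]  = 4

4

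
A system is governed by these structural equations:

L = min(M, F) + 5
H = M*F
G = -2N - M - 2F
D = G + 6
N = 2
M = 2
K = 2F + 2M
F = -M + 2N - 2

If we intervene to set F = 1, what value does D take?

-2

The intervention breaks the incoming arrows to F: F = -M + 2N - 2 no longer applies, and F = 1.
G = -2N - M - 2F  [with N=2, M=2, F=1]  = -8
D = G + 6  [with G=-8]  = -2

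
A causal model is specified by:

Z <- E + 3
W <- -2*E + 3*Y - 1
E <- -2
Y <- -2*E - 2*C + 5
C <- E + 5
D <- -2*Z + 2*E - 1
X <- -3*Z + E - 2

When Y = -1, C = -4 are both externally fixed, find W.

0

Under do(Y = -1, C = -4), each intervened variable's structural equation is replaced by its fixed value.
W = -2*E + 3*Y - 1  [with E=-2, Y=-1]  = 0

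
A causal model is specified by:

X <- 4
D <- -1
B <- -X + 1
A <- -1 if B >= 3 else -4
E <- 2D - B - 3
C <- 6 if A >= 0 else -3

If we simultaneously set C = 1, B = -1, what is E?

Under do(C = 1, B = -1), each intervened variable's structural equation is replaced by its fixed value.
E = 2D - B - 3  [with D=-1, B=-1]  = -4

-4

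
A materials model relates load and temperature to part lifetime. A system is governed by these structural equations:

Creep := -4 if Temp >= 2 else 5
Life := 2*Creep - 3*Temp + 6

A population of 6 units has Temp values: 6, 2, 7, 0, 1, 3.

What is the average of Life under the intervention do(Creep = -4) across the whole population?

do(Creep=-4) breaks Creep's dependence on Temp. With Creep=-4 fixed, Life across the units is -20, -8, -23, -2, -5, -11, mean -11.5.

-11.5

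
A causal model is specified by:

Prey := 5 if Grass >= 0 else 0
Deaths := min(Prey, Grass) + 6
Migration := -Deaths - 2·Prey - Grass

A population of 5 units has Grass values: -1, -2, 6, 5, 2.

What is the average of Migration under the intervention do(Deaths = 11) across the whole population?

-19

Under do(Deaths=11), Deaths's equation is replaced by Deaths=11 for every unit. Per-unit Migration: -10, -9, -27, -26, -23. Mean = -19.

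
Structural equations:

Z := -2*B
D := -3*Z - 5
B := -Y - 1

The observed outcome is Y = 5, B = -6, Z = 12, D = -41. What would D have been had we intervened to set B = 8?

43

Under do(B=8), the mechanism B := -Y - 1 is discarded; B is fixed at 8.
Z = -2*B  [with B=8]  = -16
D = -3*Z - 5  [with Z=-16]  = 43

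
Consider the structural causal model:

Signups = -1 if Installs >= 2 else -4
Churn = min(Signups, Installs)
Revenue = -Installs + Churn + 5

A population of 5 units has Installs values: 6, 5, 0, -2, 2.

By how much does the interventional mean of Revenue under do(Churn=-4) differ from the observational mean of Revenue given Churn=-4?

do(Churn=-4) breaks Churn's dependence on Installs. With Churn=-4 fixed, Revenue across the units is -5, -4, 1, 3, -1, mean -1.2.
E[Revenue|Churn=-4] averages over only the 2 units with Churn=-4 (Installs = 0, -2): Revenue = 1, 3, mean 2.
Difference = -1.2 − 2 = -3.2.

-3.2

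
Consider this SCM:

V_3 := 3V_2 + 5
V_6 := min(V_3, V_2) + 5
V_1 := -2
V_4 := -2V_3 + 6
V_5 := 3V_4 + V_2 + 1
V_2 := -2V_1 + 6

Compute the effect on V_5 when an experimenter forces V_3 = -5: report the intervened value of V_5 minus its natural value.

do(V_3=-5) replaces the equation V_3 := 3V_2 + 5 with the constant V_3 = -5.
V_2 = -2V_1 + 6  [with V_1=-2]  = 10
V_4 = -2V_3 + 6  [with V_3=-5]  = 16
V_5 = 3V_4 + V_2 + 1  [with V_4=16, V_2=10]  = 59
Without intervention: V_2 = -2V_1 + 6  [with V_1=-2]  = 10; V_3 = 3V_2 + 5  [with V_2=10]  = 35; V_4 = -2V_3 + 6  [with V_3=35]  = -64; V_5 = 3V_4 + V_2 + 1  [with V_4=-64, V_2=10]  = -181.
Change = 59 − (-181) = 240.

240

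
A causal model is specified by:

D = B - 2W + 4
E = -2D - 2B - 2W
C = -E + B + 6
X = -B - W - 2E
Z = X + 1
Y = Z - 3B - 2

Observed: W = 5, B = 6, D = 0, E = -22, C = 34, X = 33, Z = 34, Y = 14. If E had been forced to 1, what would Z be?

-12

The intervention breaks the incoming arrows to E: E = -2D - 2B - 2W no longer applies, and E = 1.
X = -B - W - 2E  [with B=6, W=5, E=1]  = -13
Z = X + 1  [with X=-13]  = -12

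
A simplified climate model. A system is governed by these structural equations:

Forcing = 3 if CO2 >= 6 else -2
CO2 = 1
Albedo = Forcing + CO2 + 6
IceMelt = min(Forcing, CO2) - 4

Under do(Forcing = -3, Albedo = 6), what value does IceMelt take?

The joint intervention fixes Forcing = -3, Albedo = 6, removing each variable's own equation.
IceMelt = min(Forcing, CO2) - 4  [with Forcing=-3, CO2=1]  = -7

-7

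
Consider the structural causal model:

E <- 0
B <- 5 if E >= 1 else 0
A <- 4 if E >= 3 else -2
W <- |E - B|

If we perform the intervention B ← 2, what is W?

2

Under do(B=2), the mechanism B <- 5 if E >= 1 else 0 is discarded; B is fixed at 2.
W = |E - B|  [with E=0, B=2]  = 2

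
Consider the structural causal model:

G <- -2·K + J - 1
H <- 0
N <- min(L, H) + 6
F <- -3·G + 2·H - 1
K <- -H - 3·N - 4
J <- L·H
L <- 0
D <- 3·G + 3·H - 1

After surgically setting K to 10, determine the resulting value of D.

do(K=10) replaces the equation K <- -H - 3·N - 4 with the constant K = 10.
J = L·H  [with L=0, H=0]  = 0
G = -2·K + J - 1  [with K=10, J=0]  = -21
D = 3·G + 3·H - 1  [with G=-21, H=0]  = -64

-64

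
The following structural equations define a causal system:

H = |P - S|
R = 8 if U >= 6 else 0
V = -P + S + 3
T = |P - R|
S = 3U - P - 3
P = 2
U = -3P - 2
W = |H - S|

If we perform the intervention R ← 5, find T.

Under do(R=5), the mechanism R = 8 if U >= 6 else 0 is discarded; R is fixed at 5.
T = |P - R|  [with P=2, R=5]  = 3

3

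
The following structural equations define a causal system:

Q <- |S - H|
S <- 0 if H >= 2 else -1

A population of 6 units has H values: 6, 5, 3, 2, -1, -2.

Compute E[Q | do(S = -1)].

Under do(S=-1), S's equation is replaced by S=-1 for every unit. Per-unit Q: 7, 6, 4, 3, 0, 1. Mean = 3.5.

3.5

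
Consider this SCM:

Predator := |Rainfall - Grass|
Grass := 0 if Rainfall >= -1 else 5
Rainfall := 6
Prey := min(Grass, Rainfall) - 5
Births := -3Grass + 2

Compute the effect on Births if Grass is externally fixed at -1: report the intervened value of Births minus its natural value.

do(Grass=-1) replaces the equation Grass := 0 if Rainfall >= -1 else 5 with the constant Grass = -1.
Births = -3Grass + 2  [with Grass=-1]  = 5
Without intervention: Grass = 0 if Rainfall >= -1 else 5  [with Rainfall=6]  = 0; Births = -3Grass + 2  [with Grass=0]  = 2.
Change = 5 − 2 = 3.

3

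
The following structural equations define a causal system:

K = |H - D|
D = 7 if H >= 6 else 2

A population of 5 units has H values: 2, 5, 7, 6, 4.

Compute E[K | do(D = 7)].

Under do(D=7), D's equation is replaced by D=7 for every unit. Per-unit K: 5, 2, 0, 1, 3. Mean = 2.2.

2.2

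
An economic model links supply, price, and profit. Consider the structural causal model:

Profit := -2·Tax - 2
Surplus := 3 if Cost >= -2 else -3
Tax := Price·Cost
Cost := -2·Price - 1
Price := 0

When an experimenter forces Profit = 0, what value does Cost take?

The intervention breaks the incoming arrows to Profit: Profit := -2·Tax - 2 no longer applies, and Profit = 0.
Since Cost is not a descendant of the intervened variable, it is unaffected.
Cost = -2·Price - 1  [with Price=0]  = -1

-1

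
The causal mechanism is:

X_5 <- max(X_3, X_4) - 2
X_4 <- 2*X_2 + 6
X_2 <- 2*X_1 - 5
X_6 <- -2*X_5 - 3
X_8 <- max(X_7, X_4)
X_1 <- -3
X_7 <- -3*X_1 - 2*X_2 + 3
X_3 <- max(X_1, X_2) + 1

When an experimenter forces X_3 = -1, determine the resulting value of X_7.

34

The intervention breaks the incoming arrows to X_3: X_3 <- max(X_1, X_2) + 1 no longer applies, and X_3 = -1.
X_7 is not downstream of the intervention, so its value is determined by the original equations.
X_2 = 2*X_1 - 5  [with X_1=-3]  = -11
X_7 = -3*X_1 - 2*X_2 + 3  [with X_1=-3, X_2=-11]  = 34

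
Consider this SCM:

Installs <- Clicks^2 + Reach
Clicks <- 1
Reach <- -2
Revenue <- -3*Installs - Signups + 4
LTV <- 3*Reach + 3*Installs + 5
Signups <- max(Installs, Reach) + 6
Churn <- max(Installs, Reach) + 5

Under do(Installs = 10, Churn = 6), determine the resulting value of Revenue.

Setting Installs = 10, Churn = 6 by intervention discards those variables' equations.
Signups = max(Installs, Reach) + 6  [with Installs=10, Reach=-2]  = 16
Revenue = -3*Installs - Signups + 4  [with Installs=10, Signups=16]  = -42

-42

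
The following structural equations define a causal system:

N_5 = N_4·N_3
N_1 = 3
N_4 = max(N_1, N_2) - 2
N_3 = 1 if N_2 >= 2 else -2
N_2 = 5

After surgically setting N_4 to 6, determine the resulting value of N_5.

6

Intervening sets N_4 = 6 and removes its equation (N_4 = max(N_1, N_2) - 2).
N_3 = 1 if N_2 >= 2 else -2  [with N_2=5]  = 1
N_5 = N_4·N_3  [with N_4=6, N_3=1]  = 6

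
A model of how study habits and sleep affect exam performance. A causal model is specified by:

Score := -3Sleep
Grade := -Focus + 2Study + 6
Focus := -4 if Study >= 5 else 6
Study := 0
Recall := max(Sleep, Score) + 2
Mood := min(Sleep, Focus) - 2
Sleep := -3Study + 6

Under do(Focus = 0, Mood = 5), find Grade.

Under do(Focus = 0, Mood = 5), each intervened variable's structural equation is replaced by its fixed value.
Grade = -Focus + 2Study + 6  [with Focus=0, Study=0]  = 6

6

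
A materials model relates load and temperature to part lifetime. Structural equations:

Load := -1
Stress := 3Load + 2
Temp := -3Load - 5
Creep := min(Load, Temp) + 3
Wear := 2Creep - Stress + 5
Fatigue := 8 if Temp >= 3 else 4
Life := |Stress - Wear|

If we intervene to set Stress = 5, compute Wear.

2

do(Stress=5) replaces the equation Stress := 3Load + 2 with the constant Stress = 5.
Temp = -3Load - 5  [with Load=-1]  = -2
Creep = min(Load, Temp) + 3  [with Load=-1, Temp=-2]  = 1
Wear = 2Creep - Stress + 5  [with Creep=1, Stress=5]  = 2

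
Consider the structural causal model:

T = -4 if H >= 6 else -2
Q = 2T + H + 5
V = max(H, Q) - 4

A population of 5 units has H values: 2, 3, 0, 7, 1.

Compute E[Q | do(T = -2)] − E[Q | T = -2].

1.1

do(T=-2) breaks T's dependence on H. With T=-2 fixed, Q across the units is 3, 4, 1, 8, 2, mean 3.6.
Observing T=-2 restricts to units where T's equation naturally yields -2: H ∈ {2, 3, 0, 1}. In that subpopulation Q = 3, 4, 1, 2, mean 2.5.
Difference = 3.6 − 2.5 = 1.1.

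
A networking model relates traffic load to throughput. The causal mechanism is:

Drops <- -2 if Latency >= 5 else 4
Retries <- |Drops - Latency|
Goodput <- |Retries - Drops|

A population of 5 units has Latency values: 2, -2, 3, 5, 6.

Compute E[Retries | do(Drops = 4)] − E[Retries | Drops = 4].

-0.6

do(Drops=4) breaks Drops's dependence on Latency. With Drops=4 fixed, Retries across the units is 2, 6, 1, 1, 2, mean 2.4.
E[Retries|Drops=4] averages over only the 3 units with Drops=4 (Latency = 2, -2, 3): Retries = 2, 6, 1, mean 3.
Difference = 2.4 − 3 = -0.6.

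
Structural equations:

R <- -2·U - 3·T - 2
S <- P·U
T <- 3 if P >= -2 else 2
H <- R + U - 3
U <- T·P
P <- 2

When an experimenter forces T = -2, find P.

2

Under do(T=-2), the mechanism T <- 3 if P >= -2 else 2 is discarded; T is fixed at -2.
P is not downstream of the intervention, so its value is determined by the original equations.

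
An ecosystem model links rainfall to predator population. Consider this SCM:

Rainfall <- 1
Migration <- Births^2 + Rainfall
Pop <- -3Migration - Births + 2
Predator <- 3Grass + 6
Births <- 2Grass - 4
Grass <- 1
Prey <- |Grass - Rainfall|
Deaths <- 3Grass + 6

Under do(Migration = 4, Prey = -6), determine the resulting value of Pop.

Setting Migration = 4, Prey = -6 by intervention discards those variables' equations.
Births = 2Grass - 4  [with Grass=1]  = -2
Pop = -3Migration - Births + 2  [with Migration=4, Births=-2]  = -8

-8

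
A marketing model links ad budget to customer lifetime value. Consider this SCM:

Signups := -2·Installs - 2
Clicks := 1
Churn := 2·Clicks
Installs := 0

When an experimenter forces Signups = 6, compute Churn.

2

The intervention breaks the incoming arrows to Signups: Signups := -2·Installs - 2 no longer applies, and Signups = 6.
Churn is not downstream of the intervention, so its value is determined by the original equations.
Churn = 2·Clicks  [with Clicks=1]  = 2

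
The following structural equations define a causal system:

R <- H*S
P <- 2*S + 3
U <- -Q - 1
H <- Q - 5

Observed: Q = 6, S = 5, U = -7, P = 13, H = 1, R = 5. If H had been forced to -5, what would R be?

The intervention breaks the incoming arrows to H: H <- Q - 5 no longer applies, and H = -5.
R = H*S  [with H=-5, S=5]  = -25

-25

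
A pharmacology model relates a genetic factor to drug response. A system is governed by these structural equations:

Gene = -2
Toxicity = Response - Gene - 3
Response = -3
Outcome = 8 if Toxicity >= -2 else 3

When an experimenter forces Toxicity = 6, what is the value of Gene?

Under do(Toxicity=6), the mechanism Toxicity = Response - Gene - 3 is discarded; Toxicity is fixed at 6.
Gene is not downstream of the intervention, so its value is determined by the original equations.

-2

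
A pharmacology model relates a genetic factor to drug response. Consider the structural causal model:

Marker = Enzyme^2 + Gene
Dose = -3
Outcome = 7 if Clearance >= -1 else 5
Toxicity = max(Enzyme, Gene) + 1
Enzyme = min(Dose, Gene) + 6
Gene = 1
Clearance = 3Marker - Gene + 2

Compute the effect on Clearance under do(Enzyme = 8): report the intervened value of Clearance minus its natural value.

165

The intervention breaks the incoming arrows to Enzyme: Enzyme = min(Dose, Gene) + 6 no longer applies, and Enzyme = 8.
Marker = Enzyme^2 + Gene  [with Enzyme=8, Gene=1]  = 65
Clearance = 3Marker - Gene + 2  [with Marker=65, Gene=1]  = 196
Without intervention: Enzyme = min(Dose, Gene) + 6  [with Dose=-3, Gene=1]  = 3; Marker = Enzyme^2 + Gene  [with Enzyme=3, Gene=1]  = 10; Clearance = 3Marker - Gene + 2  [with Marker=10, Gene=1]  = 31.
Change = 196 − 31 = 165.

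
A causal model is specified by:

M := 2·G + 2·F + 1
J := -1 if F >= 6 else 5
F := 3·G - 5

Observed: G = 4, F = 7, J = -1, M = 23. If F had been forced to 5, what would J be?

5

The intervention breaks the incoming arrows to F: F := 3·G - 5 no longer applies, and F = 5.
J = -1 if F >= 6 else 5  [with F=5]  = 5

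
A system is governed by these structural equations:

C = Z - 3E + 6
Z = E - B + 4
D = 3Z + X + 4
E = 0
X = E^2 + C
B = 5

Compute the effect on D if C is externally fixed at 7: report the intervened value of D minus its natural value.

Under do(C=7), the mechanism C = Z - 3E + 6 is discarded; C is fixed at 7.
Z = E - B + 4  [with E=0, B=5]  = -1
X = E^2 + C  [with E=0, C=7]  = 7
D = 3Z + X + 4  [with Z=-1, X=7]  = 8
Without intervention: Z = E - B + 4  [with E=0, B=5]  = -1; C = Z - 3E + 6  [with Z=-1, E=0]  = 5; X = E^2 + C  [with E=0, C=5]  = 5; D = 3Z + X + 4  [with Z=-1, X=5]  = 6.
Change = 8 − 6 = 2.

2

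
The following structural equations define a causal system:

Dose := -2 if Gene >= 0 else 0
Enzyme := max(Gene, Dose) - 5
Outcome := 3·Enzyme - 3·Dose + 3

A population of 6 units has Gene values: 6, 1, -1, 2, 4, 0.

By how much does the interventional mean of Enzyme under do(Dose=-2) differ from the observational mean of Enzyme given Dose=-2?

-0.6

do(Dose=-2) breaks Dose's dependence on Gene. With Dose=-2 fixed, Enzyme across the units is 1, -4, -6, -3, -1, -5, mean -3.
E[Enzyme|Dose=-2] averages over only the 5 units with Dose=-2 (Gene = 6, 1, 2, 4, 0): Enzyme = 1, -4, -3, -1, -5, mean -2.4.
Difference = -3 − (-2.4) = -0.6.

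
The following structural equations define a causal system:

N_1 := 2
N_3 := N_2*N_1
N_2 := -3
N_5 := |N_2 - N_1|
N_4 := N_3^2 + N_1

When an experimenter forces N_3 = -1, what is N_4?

3

The intervention breaks the incoming arrows to N_3: N_3 := N_2*N_1 no longer applies, and N_3 = -1.
N_4 = N_3^2 + N_1  [with N_3=-1, N_1=2]  = 3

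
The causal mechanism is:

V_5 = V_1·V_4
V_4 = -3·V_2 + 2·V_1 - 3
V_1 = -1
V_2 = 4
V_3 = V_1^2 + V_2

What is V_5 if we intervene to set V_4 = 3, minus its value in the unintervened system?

Intervening sets V_4 = 3 and removes its equation (V_4 = -3·V_2 + 2·V_1 - 3).
V_5 = V_1·V_4  [with V_1=-1, V_4=3]  = -3
Without intervention: V_4 = -3·V_2 + 2·V_1 - 3  [with V_2=4, V_1=-1]  = -17; V_5 = V_1·V_4  [with V_1=-1, V_4=-17]  = 17.
Change = -3 − 17 = -20.

-20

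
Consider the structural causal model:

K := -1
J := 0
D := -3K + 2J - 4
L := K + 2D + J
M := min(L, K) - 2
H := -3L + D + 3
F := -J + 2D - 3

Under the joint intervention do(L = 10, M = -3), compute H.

-28

The joint intervention fixes L = 10, M = -3, removing each variable's own equation.
D = -3K + 2J - 4  [with K=-1, J=0]  = -1
H = -3L + D + 3  [with L=10, D=-1]  = -28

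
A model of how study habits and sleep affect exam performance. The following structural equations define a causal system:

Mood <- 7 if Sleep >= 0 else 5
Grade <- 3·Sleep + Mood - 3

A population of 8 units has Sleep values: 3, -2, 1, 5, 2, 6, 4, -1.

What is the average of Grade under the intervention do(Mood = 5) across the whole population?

Every unit gets Mood=5 under the intervention. Grade values become 11, -4, 5, 17, 8, 20, 14, -1; E[Grade|do(Mood=5)] = 8.75.

8.75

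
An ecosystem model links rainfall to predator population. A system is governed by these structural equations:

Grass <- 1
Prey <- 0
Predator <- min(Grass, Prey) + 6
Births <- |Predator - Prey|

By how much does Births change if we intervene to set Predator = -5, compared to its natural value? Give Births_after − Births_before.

-1

The intervention breaks the incoming arrows to Predator: Predator <- min(Grass, Prey) + 6 no longer applies, and Predator = -5.
Births = |Predator - Prey|  [with Predator=-5, Prey=0]  = 5
Without intervention: Predator = min(Grass, Prey) + 6  [with Grass=1, Prey=0]  = 6; Births = |Predator - Prey|  [with Predator=6, Prey=0]  = 6.
Change = 5 − 6 = -1.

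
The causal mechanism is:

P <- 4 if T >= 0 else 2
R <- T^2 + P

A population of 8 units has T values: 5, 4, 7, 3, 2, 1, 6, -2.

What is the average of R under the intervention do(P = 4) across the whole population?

do(P=4) breaks P's dependence on T. With P=4 fixed, R across the units is 29, 20, 53, 13, 8, 5, 40, 8, mean 22.

22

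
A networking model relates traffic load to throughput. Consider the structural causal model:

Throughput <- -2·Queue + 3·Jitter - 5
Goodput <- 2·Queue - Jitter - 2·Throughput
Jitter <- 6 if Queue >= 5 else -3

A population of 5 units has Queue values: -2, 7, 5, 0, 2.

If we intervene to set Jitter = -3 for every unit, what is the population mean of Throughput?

-18.8

Every unit gets Jitter=-3 under the intervention. Throughput values become -10, -28, -24, -14, -18; E[Throughput|do(Jitter=-3)] = -18.8.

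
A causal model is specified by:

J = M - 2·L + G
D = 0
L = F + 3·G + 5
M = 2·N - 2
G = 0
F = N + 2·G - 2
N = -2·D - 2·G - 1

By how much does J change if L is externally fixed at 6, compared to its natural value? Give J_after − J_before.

-8

Intervening sets L = 6 and removes its equation (L = F + 3·G + 5).
N = -2·D - 2·G - 1  [with D=0, G=0]  = -1
M = 2·N - 2  [with N=-1]  = -4
J = M - 2·L + G  [with M=-4, L=6, G=0]  = -16
Without intervention: N = -2·D - 2·G - 1  [with D=0, G=0]  = -1; M = 2·N - 2  [with N=-1]  = -4; F = N + 2·G - 2  [with N=-1, G=0]  = -3; L = F + 3·G + 5  [with F=-3, G=0]  = 2; J = M - 2·L + G  [with M=-4, L=2, G=0]  = -8.
Change = -16 − (-8) = -8.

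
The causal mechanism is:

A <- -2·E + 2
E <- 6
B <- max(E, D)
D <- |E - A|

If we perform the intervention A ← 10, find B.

6

Under do(A=10), the mechanism A <- -2·E + 2 is discarded; A is fixed at 10.
D = |E - A|  [with E=6, A=10]  = 4
B = max(E, D)  [with E=6, D=4]  = 6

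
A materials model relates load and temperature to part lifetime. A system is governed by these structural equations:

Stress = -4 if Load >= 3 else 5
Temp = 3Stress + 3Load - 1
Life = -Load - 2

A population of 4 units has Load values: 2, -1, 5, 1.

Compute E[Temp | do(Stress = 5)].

do(Stress=5) breaks Stress's dependence on Load. With Stress=5 fixed, Temp across the units is 20, 11, 29, 17, mean 19.25.

19.25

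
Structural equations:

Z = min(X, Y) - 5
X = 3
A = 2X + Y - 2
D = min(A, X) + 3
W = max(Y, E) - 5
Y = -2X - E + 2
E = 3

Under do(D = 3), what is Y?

do(D=3) replaces the equation D = min(A, X) + 3 with the constant D = 3.
Y is not downstream of the intervention, so its value is determined by the original equations.
Y = -2X - E + 2  [with X=3, E=3]  = -7

-7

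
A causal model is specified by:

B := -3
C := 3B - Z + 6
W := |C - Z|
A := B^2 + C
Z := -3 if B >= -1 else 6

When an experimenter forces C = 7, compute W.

The intervention breaks the incoming arrows to C: C := 3B - Z + 6 no longer applies, and C = 7.
Z = -3 if B >= -1 else 6  [with B=-3]  = 6
W = |C - Z|  [with C=7, Z=6]  = 1

1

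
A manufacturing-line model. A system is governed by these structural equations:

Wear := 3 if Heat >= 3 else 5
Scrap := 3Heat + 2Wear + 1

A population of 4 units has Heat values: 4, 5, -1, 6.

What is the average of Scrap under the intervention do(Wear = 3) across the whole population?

Every unit gets Wear=3 under the intervention. Scrap values become 19, 22, 4, 25; E[Scrap|do(Wear=3)] = 17.5.

17.5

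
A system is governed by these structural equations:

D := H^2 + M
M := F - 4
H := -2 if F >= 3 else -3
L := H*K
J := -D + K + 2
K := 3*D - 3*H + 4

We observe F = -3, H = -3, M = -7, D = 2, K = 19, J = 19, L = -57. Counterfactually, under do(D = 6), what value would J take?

27

Under do(D=6), the mechanism D := H^2 + M is discarded; D is fixed at 6.
H = -2 if F >= 3 else -3  [with F=-3]  = -3
K = 3*D - 3*H + 4  [with D=6, H=-3]  = 31
J = -D + K + 2  [with D=6, K=31]  = 27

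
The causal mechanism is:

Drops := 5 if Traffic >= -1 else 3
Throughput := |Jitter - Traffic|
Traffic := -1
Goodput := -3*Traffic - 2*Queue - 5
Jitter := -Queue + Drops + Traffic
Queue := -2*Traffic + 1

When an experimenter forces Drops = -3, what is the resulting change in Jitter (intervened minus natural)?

The intervention breaks the incoming arrows to Drops: Drops := 5 if Traffic >= -1 else 3 no longer applies, and Drops = -3.
Queue = -2*Traffic + 1  [with Traffic=-1]  = 3
Jitter = -Queue + Drops + Traffic  [with Queue=3, Drops=-3, Traffic=-1]  = -7
Without intervention: Queue = -2*Traffic + 1  [with Traffic=-1]  = 3; Drops = 5 if Traffic >= -1 else 3  [with Traffic=-1]  = 5; Jitter = -Queue + Drops + Traffic  [with Queue=3, Drops=5, Traffic=-1]  = 1.
Change = -7 − 1 = -8.

-8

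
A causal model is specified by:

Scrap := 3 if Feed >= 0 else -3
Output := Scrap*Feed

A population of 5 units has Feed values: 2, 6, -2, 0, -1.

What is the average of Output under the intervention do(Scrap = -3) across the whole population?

-3

Every unit gets Scrap=-3 under the intervention. Output values become -6, -18, 6, 0, 3; E[Output|do(Scrap=-3)] = -3.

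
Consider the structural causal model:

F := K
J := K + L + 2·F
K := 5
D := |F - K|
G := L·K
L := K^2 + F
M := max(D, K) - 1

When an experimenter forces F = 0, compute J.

Under do(F=0), the mechanism F := K is discarded; F is fixed at 0.
L = K^2 + F  [with K=5, F=0]  = 25
J = K + L + 2·F  [with K=5, L=25, F=0]  = 30

30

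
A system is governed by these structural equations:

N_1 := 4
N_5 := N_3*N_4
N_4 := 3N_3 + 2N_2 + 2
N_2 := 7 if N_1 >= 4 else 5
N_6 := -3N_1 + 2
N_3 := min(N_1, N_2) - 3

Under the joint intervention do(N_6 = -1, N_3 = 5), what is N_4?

Under do(N_6 = -1, N_3 = 5), each intervened variable's structural equation is replaced by its fixed value.
N_2 = 7 if N_1 >= 4 else 5  [with N_1=4]  = 7
N_4 = 3N_3 + 2N_2 + 2  [with N_3=5, N_2=7]  = 31

31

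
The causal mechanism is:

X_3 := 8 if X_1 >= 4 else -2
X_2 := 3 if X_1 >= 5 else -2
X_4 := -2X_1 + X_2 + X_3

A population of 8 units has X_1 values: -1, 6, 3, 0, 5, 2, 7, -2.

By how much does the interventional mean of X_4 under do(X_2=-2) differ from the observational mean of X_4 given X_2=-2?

-0.45

do(X_2=-2) breaks X_2's dependence on X_1. With X_2=-2 fixed, X_4 across the units is -2, -6, -10, -4, -4, -8, -8, 0, mean -5.25.
Observing X_2=-2 restricts to units where X_2's equation naturally yields -2: X_1 ∈ {-1, 3, 0, 2, -2}. In that subpopulation X_4 = -2, -10, -4, -8, 0, mean -4.8.
Difference = -5.25 − (-4.8) = -0.45.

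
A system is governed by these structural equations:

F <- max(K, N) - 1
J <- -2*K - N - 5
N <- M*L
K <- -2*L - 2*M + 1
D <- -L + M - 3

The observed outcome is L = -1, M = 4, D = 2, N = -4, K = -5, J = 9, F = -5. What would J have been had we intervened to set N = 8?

-3

Under do(N=8), the mechanism N <- M*L is discarded; N is fixed at 8.
K = -2*L - 2*M + 1  [with L=-1, M=4]  = -5
J = -2*K - N - 5  [with K=-5, N=8]  = -3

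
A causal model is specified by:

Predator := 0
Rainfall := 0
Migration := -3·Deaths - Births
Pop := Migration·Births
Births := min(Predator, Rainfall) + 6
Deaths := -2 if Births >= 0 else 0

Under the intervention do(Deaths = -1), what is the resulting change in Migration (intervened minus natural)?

-3

Intervening sets Deaths = -1 and removes its equation (Deaths := -2 if Births >= 0 else 0).
Births = min(Predator, Rainfall) + 6  [with Predator=0, Rainfall=0]  = 6
Migration = -3·Deaths - Births  [with Deaths=-1, Births=6]  = -3
Without intervention: Births = min(Predator, Rainfall) + 6  [with Predator=0, Rainfall=0]  = 6; Deaths = -2 if Births >= 0 else 0  [with Births=6]  = -2; Migration = -3·Deaths - Births  [with Deaths=-2, Births=6]  = 0.
Change = -3 − 0 = -3.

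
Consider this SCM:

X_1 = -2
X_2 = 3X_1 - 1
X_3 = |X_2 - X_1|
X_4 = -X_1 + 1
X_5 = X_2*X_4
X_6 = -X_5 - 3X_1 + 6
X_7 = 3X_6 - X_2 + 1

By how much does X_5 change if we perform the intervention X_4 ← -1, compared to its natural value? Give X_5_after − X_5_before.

Intervening sets X_4 = -1 and removes its equation (X_4 = -X_1 + 1).
X_2 = 3X_1 - 1  [with X_1=-2]  = -7
X_5 = X_2*X_4  [with X_2=-7, X_4=-1]  = 7
Without intervention: X_2 = 3X_1 - 1  [with X_1=-2]  = -7; X_4 = -X_1 + 1  [with X_1=-2]  = 3; X_5 = X_2*X_4  [with X_2=-7, X_4=3]  = -21.
Change = 7 − (-21) = 28.

28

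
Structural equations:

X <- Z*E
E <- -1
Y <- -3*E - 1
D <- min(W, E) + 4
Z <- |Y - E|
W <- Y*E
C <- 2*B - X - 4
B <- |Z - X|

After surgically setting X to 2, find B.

Under do(X=2), the mechanism X <- Z*E is discarded; X is fixed at 2.
Y = -3*E - 1  [with E=-1]  = 2
Z = |Y - E|  [with Y=2, E=-1]  = 3
B = |Z - X|  [with Z=3, X=2]  = 1

1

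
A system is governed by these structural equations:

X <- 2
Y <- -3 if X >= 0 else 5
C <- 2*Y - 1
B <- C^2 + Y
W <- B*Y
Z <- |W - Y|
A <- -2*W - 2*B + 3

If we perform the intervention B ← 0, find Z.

3

Under do(B=0), the mechanism B <- C^2 + Y is discarded; B is fixed at 0.
Y = -3 if X >= 0 else 5  [with X=2]  = -3
W = B*Y  [with B=0, Y=-3]  = 0
Z = |W - Y|  [with W=0, Y=-3]  = 3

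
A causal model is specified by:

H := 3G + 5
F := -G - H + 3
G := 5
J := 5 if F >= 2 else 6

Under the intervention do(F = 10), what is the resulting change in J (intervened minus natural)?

-1

The intervention breaks the incoming arrows to F: F := -G - H + 3 no longer applies, and F = 10.
J = 5 if F >= 2 else 6  [with F=10]  = 5
Without intervention: H = 3G + 5  [with G=5]  = 20; F = -G - H + 3  [with G=5, H=20]  = -22; J = 5 if F >= 2 else 6  [with F=-22]  = 6.
Change = 5 − 6 = -1.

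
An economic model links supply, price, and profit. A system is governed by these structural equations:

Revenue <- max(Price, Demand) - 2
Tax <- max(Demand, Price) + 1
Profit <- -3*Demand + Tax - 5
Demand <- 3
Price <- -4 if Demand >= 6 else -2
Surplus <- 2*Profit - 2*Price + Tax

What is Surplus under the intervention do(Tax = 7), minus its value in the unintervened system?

Under do(Tax=7), the mechanism Tax <- max(Demand, Price) + 1 is discarded; Tax is fixed at 7.
Price = -4 if Demand >= 6 else -2  [with Demand=3]  = -2
Profit = -3*Demand + Tax - 5  [with Demand=3, Tax=7]  = -7
Surplus = 2*Profit - 2*Price + Tax  [with Profit=-7, Price=-2, Tax=7]  = -3
Without intervention: Price = -4 if Demand >= 6 else -2  [with Demand=3]  = -2; Tax = max(Demand, Price) + 1  [with Demand=3, Price=-2]  = 4; Profit = -3*Demand + Tax - 5  [with Demand=3, Tax=4]  = -10; Surplus = 2*Profit - 2*Price + Tax  [with Profit=-10, Price=-2, Tax=4]  = -12.
Change = -3 − (-12) = 9.

9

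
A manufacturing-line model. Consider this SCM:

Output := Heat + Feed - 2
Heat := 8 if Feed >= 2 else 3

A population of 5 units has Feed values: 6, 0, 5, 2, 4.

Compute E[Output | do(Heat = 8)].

9.4

Under do(Heat=8), Heat's equation is replaced by Heat=8 for every unit. Per-unit Output: 12, 6, 11, 8, 10. Mean = 9.4.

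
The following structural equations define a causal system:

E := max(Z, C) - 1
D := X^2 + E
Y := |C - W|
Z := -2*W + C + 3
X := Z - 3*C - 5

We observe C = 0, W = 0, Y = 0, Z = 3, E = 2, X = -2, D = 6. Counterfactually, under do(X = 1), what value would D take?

3

Intervening sets X = 1 and removes its equation (X := Z - 3*C - 5).
Z = -2*W + C + 3  [with W=0, C=0]  = 3
E = max(Z, C) - 1  [with Z=3, C=0]  = 2
D = X^2 + E  [with X=1, E=2]  = 3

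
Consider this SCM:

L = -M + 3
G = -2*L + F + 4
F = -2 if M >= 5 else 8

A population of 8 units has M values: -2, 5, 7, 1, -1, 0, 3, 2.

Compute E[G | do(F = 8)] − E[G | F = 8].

Under do(F=8), F's equation is replaced by F=8 for every unit. Per-unit G: 2, 16, 20, 8, 4, 6, 12, 10. Mean = 9.75.
E[G|F=8] averages over only the 6 units with F=8 (M = -2, 1, -1, 0, 3, 2): G = 2, 8, 4, 6, 12, 10, mean 7.
Difference = 9.75 − 7 = 2.75.

2.75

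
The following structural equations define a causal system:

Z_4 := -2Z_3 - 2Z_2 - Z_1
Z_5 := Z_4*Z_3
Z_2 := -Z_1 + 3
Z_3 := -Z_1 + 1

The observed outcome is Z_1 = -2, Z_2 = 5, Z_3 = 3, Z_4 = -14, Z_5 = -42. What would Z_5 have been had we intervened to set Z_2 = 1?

do(Z_2=1) replaces the equation Z_2 := -Z_1 + 3 with the constant Z_2 = 1.
Z_3 = -Z_1 + 1  [with Z_1=-2]  = 3
Z_4 = -2Z_3 - 2Z_2 - Z_1  [with Z_3=3, Z_2=1, Z_1=-2]  = -6
Z_5 = Z_4*Z_3  [with Z_4=-6, Z_3=3]  = -18

-18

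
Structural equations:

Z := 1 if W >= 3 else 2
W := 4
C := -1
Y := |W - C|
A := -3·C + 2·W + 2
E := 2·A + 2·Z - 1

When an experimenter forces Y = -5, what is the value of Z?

1

Intervening sets Y = -5 and removes its equation (Y := |W - C|).
No directed path runs from Y to Z, so Z keeps its natural value.
Z = 1 if W >= 3 else 2  [with W=4]  = 1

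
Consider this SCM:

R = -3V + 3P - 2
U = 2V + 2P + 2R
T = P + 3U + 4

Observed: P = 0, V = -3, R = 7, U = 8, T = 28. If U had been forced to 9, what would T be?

Intervening sets U = 9 and removes its equation (U = 2V + 2P + 2R).
T = P + 3U + 4  [with P=0, U=9]  = 31

31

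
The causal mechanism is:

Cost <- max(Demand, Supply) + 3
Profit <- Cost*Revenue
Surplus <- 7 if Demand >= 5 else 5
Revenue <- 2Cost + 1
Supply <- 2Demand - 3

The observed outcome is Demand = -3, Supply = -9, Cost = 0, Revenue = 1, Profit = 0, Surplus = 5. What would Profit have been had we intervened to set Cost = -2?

do(Cost=-2) replaces the equation Cost <- max(Demand, Supply) + 3 with the constant Cost = -2.
Revenue = 2Cost + 1  [with Cost=-2]  = -3
Profit = Cost*Revenue  [with Cost=-2, Revenue=-3]  = 6

6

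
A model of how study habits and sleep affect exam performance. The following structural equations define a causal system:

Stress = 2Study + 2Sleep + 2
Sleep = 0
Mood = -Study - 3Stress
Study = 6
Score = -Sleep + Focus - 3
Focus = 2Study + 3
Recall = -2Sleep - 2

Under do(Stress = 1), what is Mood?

-9

The intervention breaks the incoming arrows to Stress: Stress = 2Study + 2Sleep + 2 no longer applies, and Stress = 1.
Mood = -Study - 3Stress  [with Study=6, Stress=1]  = -9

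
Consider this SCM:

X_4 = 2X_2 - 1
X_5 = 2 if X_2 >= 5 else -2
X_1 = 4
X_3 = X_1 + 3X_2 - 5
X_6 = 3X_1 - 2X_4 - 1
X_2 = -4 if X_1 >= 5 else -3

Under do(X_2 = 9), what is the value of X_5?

do(X_2=9) replaces the equation X_2 = -4 if X_1 >= 5 else -3 with the constant X_2 = 9.
X_5 = 2 if X_2 >= 5 else -2  [with X_2=9]  = 2

2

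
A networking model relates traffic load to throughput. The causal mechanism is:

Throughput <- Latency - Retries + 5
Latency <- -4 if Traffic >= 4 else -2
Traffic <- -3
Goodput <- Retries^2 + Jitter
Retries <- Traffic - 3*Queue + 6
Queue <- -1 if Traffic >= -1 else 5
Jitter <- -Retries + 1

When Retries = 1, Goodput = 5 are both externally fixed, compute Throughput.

2

The joint intervention fixes Retries = 1, Goodput = 5, removing each variable's own equation.
Latency = -4 if Traffic >= 4 else -2  [with Traffic=-3]  = -2
Throughput = Latency - Retries + 5  [with Latency=-2, Retries=1]  = 2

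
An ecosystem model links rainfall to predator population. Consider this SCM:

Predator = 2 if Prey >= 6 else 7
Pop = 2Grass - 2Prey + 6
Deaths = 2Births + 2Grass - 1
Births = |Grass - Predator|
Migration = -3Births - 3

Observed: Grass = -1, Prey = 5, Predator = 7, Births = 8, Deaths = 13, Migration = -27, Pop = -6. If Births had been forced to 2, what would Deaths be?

1

Intervening sets Births = 2 and removes its equation (Births = |Grass - Predator|).
Deaths = 2Births + 2Grass - 1  [with Births=2, Grass=-1]  = 1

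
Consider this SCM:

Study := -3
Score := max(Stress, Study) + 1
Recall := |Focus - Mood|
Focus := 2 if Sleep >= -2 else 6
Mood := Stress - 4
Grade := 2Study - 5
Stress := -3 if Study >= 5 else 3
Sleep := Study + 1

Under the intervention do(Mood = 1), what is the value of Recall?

Intervening sets Mood = 1 and removes its equation (Mood := Stress - 4).
Sleep = Study + 1  [with Study=-3]  = -2
Focus = 2 if Sleep >= -2 else 6  [with Sleep=-2]  = 2
Recall = |Focus - Mood|  [with Focus=2, Mood=1]  = 1

1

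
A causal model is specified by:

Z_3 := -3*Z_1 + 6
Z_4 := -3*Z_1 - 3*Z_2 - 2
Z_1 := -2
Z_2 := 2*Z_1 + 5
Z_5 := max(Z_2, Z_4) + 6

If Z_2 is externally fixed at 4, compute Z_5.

do(Z_2=4) replaces the equation Z_2 := 2*Z_1 + 5 with the constant Z_2 = 4.
Z_4 = -3*Z_1 - 3*Z_2 - 2  [with Z_1=-2, Z_2=4]  = -8
Z_5 = max(Z_2, Z_4) + 6  [with Z_2=4, Z_4=-8]  = 10

10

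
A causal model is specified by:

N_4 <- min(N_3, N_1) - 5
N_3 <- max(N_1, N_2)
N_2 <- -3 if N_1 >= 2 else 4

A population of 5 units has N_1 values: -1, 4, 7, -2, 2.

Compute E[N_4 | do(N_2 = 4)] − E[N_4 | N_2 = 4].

3.5

Under do(N_2=4), N_2's equation is replaced by N_2=4 for every unit. Per-unit N_4: -6, -1, 2, -7, -3. Mean = -3.
Observing N_2=4 restricts to units where N_2's equation naturally yields 4: N_1 ∈ {-1, -2}. In that subpopulation N_4 = -6, -7, mean -6.5.
Difference = -3 − (-6.5) = 3.5.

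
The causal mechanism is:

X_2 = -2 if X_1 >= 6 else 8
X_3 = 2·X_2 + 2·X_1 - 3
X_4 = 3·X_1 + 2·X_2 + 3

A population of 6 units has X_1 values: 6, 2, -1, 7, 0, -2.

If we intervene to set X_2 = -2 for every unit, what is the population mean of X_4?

5

The intervention sets X_2=-2 in all 6 units regardless of X_1. Recomputing X_4 per unit gives 17, 5, -4, 20, -1, -7; average 5.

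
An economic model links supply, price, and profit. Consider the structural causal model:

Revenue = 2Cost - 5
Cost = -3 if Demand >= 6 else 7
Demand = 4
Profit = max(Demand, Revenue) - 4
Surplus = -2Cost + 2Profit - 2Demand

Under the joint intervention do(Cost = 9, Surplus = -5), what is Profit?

9

The joint intervention fixes Cost = 9, Surplus = -5, removing each variable's own equation.
Revenue = 2Cost - 5  [with Cost=9]  = 13
Profit = max(Demand, Revenue) - 4  [with Demand=4, Revenue=13]  = 9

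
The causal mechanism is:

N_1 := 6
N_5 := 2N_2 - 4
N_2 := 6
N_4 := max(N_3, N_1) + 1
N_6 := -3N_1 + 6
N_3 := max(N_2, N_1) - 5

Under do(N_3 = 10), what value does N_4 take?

11

The intervention breaks the incoming arrows to N_3: N_3 := max(N_2, N_1) - 5 no longer applies, and N_3 = 10.
N_4 = max(N_3, N_1) + 1  [with N_3=10, N_1=6]  = 11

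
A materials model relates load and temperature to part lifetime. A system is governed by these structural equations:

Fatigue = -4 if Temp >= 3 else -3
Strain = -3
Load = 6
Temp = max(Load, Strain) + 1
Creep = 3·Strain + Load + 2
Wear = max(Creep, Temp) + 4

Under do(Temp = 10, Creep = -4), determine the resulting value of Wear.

Setting Temp = 10, Creep = -4 by intervention discards those variables' equations.
Wear = max(Creep, Temp) + 4  [with Creep=-4, Temp=10]  = 14

14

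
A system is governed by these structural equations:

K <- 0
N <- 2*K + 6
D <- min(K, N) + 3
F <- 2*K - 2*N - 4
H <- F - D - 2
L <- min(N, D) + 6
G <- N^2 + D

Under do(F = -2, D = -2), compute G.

34

The joint intervention fixes F = -2, D = -2, removing each variable's own equation.
N = 2*K + 6  [with K=0]  = 6
G = N^2 + D  [with N=6, D=-2]  = 34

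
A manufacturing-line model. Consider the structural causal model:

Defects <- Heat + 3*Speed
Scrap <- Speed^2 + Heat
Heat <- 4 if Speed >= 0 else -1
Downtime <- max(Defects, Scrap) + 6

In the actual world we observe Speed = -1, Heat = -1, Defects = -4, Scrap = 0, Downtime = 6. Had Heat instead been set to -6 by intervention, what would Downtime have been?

do(Heat=-6) replaces the equation Heat <- 4 if Speed >= 0 else -1 with the constant Heat = -6.
Defects = Heat + 3*Speed  [with Heat=-6, Speed=-1]  = -9
Scrap = Speed^2 + Heat  [with Speed=-1, Heat=-6]  = -5
Downtime = max(Defects, Scrap) + 6  [with Defects=-9, Scrap=-5]  = 1

1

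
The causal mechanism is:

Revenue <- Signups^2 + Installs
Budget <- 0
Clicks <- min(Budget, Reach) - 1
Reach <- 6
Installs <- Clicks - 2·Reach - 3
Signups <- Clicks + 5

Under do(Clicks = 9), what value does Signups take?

14

do(Clicks=9) replaces the equation Clicks <- min(Budget, Reach) - 1 with the constant Clicks = 9.
Signups = Clicks + 5  [with Clicks=9]  = 14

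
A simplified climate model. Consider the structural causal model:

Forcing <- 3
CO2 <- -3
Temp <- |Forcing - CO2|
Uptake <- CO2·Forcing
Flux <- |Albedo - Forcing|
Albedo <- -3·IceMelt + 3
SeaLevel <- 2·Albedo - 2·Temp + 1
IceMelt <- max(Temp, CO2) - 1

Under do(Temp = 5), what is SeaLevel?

-27

The intervention breaks the incoming arrows to Temp: Temp <- |Forcing - CO2| no longer applies, and Temp = 5.
IceMelt = max(Temp, CO2) - 1  [with Temp=5, CO2=-3]  = 4
Albedo = -3·IceMelt + 3  [with IceMelt=4]  = -9
SeaLevel = 2·Albedo - 2·Temp + 1  [with Albedo=-9, Temp=5]  = -27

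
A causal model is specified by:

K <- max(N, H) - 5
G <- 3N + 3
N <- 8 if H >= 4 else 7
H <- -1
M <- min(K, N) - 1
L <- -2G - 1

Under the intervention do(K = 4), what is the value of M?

3

Under do(K=4), the mechanism K <- max(N, H) - 5 is discarded; K is fixed at 4.
N = 8 if H >= 4 else 7  [with H=-1]  = 7
M = min(K, N) - 1  [with K=4, N=7]  = 3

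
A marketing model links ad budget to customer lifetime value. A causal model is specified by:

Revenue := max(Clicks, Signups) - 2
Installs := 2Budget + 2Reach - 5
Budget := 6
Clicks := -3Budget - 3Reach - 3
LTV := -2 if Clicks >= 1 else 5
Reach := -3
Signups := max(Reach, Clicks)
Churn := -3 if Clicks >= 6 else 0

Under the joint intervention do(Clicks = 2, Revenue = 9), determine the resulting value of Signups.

Setting Clicks = 2, Revenue = 9 by intervention discards those variables' equations.
Signups = max(Reach, Clicks)  [with Reach=-3, Clicks=2]  = 2

2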